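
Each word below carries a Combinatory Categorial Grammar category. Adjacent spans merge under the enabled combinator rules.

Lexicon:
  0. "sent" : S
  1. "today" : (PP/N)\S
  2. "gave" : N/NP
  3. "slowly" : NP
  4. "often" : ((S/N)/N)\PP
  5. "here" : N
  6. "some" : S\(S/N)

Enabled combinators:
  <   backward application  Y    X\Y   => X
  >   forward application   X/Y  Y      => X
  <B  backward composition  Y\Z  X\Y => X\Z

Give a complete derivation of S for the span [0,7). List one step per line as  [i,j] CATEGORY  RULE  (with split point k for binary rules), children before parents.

[0,7] S   <
  [0,6] S/N   >
    [0,5] (S/N)/N   <
      [0,4] PP   >
        [0,2] PP/N   <
          [0,1] "sent" : S
          [1,2] "today" : (PP/N)\S
        [2,4] N   >
          [2,3] "gave" : N/NP
          [3,4] "slowly" : NP
      [4,5] "often" : ((S/N)/N)\PP
    [5,6] "here" : N
  [6,7] "some" : S\(S/N)

[0,1] S  lex  "sent"
[1,2] (PP/N)\S  lex  "today"
[0,2] PP/N  <  k=1
[2,3] N/NP  lex  "gave"
[3,4] NP  lex  "slowly"
[2,4] N  >  k=3
[0,4] PP  >  k=2
[4,5] ((S/N)/N)\PP  lex  "often"
[0,5] (S/N)/N  <  k=4
[5,6] N  lex  "here"
[0,6] S/N  >  k=5
[6,7] S\(S/N)  lex  "some"
[0,7] S  <  k=6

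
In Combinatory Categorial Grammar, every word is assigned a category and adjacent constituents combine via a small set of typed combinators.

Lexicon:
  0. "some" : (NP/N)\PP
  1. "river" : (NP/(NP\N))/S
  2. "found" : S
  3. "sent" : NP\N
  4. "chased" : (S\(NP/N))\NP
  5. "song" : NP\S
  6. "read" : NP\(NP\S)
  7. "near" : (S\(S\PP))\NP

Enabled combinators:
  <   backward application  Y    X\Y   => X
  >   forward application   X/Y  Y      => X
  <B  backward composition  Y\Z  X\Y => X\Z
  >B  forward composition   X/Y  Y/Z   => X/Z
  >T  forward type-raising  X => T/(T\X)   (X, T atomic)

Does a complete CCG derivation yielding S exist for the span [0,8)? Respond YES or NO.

[0,8] S   <
  [0,5] S\PP   <B
    [0,1] "some" : (NP/N)\PP
    [1,5] S\(NP/N)   <
      [1,4] NP   >
        [1,3] NP/(NP\N)   >
          [1,2] "river" : (NP/(NP\N))/S
          [2,3] "found" : S
        [3,4] "sent" : NP\N
      [4,5] "chased" : (S\(NP/N))\NP
  [5,8] S\(S\PP)   <
    [5,7] NP   <
      [5,6] "song" : NP\S
      [6,7] "read" : NP\(NP\S)
    [7,8] "near" : (S\(S\PP))\NP

YES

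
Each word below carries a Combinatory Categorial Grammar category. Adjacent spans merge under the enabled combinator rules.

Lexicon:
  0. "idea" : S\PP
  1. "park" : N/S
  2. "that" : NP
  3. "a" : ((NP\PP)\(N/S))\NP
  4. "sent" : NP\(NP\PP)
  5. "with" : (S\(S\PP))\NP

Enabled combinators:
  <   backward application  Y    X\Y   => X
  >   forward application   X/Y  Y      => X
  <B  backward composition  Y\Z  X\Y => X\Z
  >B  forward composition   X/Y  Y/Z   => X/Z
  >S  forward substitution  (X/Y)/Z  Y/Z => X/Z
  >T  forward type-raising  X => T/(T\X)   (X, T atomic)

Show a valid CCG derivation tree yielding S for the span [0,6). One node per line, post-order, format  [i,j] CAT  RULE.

[0,6] S   <
  [0,1] "idea" : S\PP
  [1,6] S\(S\PP)   <
    [1,5] NP   <
      [1,4] NP\PP   <
        [1,2] "park" : N/S
        [2,4] (NP\PP)\(N/S)   <
          [2,3] "that" : NP
          [3,4] "a" : ((NP\PP)\(N/S))\NP
      [4,5] "sent" : NP\(NP\PP)
    [5,6] "with" : (S\(S\PP))\NP

[0,1] S\PP  lex  "idea"
[1,2] N/S  lex  "park"
[2,3] NP  lex  "that"
[3,4] ((NP\PP)\(N/S))\NP  lex  "a"
[2,4] (NP\PP)\(N/S)  <  k=3
[1,4] NP\PP  <  k=2
[4,5] NP\(NP\PP)  lex  "sent"
[1,5] NP  <  k=4
[5,6] (S\(S\PP))\NP  lex  "with"
[1,6] S\(S\PP)  <  k=5
[0,6] S  <  k=1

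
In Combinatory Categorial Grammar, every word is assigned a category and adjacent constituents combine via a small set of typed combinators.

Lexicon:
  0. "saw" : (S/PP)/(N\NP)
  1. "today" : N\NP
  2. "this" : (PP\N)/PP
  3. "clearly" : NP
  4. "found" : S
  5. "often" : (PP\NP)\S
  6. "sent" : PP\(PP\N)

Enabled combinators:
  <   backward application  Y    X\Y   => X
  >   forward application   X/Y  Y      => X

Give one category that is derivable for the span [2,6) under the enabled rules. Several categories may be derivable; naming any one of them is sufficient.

[0,7] S   >
  [0,2] S/PP   >
    [0,1] "saw" : (S/PP)/(N\NP)
    [1,2] "today" : N\NP
  [2,7] PP   <
    [2,6] PP\N   >
      [2,3] "this" : (PP\N)/PP
      [3,6] PP   <
        [3,4] "clearly" : NP
        [4,6] PP\NP   <
          [4,5] "found" : S
          [5,6] "often" : (PP\NP)\S
    [6,7] "sent" : PP\(PP\N)

PP\N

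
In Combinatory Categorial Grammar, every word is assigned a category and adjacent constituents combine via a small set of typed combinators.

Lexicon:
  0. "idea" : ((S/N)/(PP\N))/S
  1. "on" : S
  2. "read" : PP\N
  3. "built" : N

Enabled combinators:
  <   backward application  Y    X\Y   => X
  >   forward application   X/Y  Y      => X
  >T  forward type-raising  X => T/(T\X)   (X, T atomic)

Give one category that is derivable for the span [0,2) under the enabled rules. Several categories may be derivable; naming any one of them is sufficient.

[0,4] S   >
  [0,3] S/N   >
    [0,2] (S/N)/(PP\N)   >
      [0,1] "idea" : ((S/N)/(PP\N))/S
      [1,2] "on" : S
    [2,3] "read" : PP\N
  [3,4] "built" : N

(S/N)/(PP\N)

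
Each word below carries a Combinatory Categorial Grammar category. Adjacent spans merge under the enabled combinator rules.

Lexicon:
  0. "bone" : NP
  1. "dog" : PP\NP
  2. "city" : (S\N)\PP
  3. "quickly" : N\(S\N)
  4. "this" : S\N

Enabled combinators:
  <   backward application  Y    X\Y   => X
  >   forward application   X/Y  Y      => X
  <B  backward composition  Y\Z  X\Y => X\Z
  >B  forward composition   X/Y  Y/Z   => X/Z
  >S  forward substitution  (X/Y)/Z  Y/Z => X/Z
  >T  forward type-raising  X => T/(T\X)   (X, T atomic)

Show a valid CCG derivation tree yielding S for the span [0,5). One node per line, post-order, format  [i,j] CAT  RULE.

[0,1] NP  lex  "bone"
[1,2] PP\NP  lex  "dog"
[2,3] (S\N)\PP  lex  "city"
[3,4] N\(S\N)  lex  "quickly"
[2,4] N\PP  <B  k=3
[4,5] S\N  lex  "this"
[2,5] S\PP  <B  k=4
[1,5] S\NP  <B  k=2
[0,5] S  <  k=1

[0,5] S   <
  [0,1] "bone" : NP
  [1,5] S\NP   <B
    [1,2] "dog" : PP\NP
    [2,5] S\PP   <B
      [2,4] N\PP   <B
        [2,3] "city" : (S\N)\PP
        [3,4] "quickly" : N\(S\N)
      [4,5] "this" : S\N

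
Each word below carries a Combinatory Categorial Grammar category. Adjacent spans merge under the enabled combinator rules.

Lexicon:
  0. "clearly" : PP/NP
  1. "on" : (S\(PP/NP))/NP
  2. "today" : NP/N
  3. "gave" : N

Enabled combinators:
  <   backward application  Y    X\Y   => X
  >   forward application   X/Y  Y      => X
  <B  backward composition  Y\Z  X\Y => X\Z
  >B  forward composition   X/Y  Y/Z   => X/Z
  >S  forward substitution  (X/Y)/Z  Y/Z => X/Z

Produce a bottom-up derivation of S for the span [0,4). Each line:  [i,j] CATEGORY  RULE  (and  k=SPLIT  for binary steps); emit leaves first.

[0,4] S   <
  [0,1] "clearly" : PP/NP
  [1,4] S\(PP/NP)   >
    [1,2] "on" : (S\(PP/NP))/NP
    [2,4] NP   >
      [2,3] "today" : NP/N
      [3,4] "gave" : N

[0,1] PP/NP  lex  "clearly"
[1,2] (S\(PP/NP))/NP  lex  "on"
[2,3] NP/N  lex  "today"
[3,4] N  lex  "gave"
[2,4] NP  >  k=3
[1,4] S\(PP/NP)  >  k=2
[0,4] S  <  k=1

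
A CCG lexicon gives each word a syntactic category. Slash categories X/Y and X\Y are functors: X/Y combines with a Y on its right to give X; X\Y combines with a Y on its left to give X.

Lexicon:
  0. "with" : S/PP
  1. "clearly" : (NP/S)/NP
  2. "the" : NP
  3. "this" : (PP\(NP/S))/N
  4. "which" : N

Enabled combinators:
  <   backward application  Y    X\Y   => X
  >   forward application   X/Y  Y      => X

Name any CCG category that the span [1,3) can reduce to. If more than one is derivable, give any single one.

[0,5] S   >
  [0,1] "with" : S/PP
  [1,5] PP   <
    [1,3] NP/S   >
      [1,2] "clearly" : (NP/S)/NP
      [2,3] "the" : NP
    [3,5] PP\(NP/S)   >
      [3,4] "this" : (PP\(NP/S))/N
      [4,5] "which" : N

NP/S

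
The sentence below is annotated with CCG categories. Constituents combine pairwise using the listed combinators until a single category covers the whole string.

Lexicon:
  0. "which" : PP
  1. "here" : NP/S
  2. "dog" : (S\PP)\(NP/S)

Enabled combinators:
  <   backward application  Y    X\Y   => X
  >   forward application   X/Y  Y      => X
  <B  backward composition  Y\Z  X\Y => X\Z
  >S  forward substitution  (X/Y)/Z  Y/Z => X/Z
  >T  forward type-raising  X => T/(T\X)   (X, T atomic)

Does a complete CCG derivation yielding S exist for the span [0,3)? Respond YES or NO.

YES

[0,3] S   <
  [0,1] "which" : PP
  [1,3] S\PP   <
    [1,2] "here" : NP/S
    [2,3] "dog" : (S\PP)\(NP/S)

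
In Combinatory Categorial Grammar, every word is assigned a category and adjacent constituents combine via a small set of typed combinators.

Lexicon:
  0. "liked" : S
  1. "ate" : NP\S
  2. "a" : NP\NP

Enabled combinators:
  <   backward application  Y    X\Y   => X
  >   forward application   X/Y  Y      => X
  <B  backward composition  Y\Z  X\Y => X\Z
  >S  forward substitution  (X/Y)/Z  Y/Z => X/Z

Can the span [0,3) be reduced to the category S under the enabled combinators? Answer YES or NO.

S NP\S NP\NP
CKY chart[0,3] = {NP}; S ∉ chart

NO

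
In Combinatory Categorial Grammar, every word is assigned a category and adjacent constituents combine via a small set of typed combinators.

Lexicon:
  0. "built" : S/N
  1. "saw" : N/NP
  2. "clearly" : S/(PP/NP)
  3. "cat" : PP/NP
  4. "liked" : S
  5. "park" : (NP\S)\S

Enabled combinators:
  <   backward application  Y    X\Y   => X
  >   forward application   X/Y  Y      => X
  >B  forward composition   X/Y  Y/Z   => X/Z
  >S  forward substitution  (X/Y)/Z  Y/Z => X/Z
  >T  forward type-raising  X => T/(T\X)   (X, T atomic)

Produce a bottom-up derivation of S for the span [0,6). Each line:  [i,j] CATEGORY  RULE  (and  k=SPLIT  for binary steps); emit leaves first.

[0,6] S   >
  [0,1] "built" : S/N
  [1,6] N   >
    [1,2] "saw" : N/NP
    [2,6] NP   <
      [2,4] S   >
        [2,3] "clearly" : S/(PP/NP)
        [3,4] "cat" : PP/NP
      [4,6] NP\S   <
        [4,5] "liked" : S
        [5,6] "park" : (NP\S)\S

[0,1] S/N  lex  "built"
[1,2] N/NP  lex  "saw"
[2,3] S/(PP/NP)  lex  "clearly"
[3,4] PP/NP  lex  "cat"
[2,4] S  >  k=3
[4,5] S  lex  "liked"
[5,6] (NP\S)\S  lex  "park"
[4,6] NP\S  <  k=5
[2,6] NP  <  k=4
[1,6] N  >  k=2
[0,6] S  >  k=1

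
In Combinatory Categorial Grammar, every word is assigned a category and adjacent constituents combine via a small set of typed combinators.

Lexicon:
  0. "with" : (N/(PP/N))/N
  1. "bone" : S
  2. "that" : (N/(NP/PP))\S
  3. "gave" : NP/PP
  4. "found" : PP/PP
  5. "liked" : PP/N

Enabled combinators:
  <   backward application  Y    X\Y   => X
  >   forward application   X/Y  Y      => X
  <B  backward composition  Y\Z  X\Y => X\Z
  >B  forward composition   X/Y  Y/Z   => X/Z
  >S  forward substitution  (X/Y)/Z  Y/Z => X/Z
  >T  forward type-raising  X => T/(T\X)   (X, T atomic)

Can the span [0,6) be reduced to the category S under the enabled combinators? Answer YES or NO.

(N/(PP/N))/N S (N/(NP/PP))\S NP/PP PP/PP PP/N
CKY chart[0,6] = {N, N/(N\N), NP/(NP\N), PP/(PP\N), S/(S\N)}; S ∉ chart

NO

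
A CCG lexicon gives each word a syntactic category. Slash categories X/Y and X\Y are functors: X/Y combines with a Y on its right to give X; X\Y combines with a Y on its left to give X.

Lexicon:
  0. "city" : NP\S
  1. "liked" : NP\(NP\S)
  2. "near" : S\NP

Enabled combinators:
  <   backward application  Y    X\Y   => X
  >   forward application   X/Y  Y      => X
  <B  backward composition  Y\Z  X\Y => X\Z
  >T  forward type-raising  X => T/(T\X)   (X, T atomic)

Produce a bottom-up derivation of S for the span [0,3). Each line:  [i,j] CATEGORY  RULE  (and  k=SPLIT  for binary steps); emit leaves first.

[0,3] S   <
  [0,2] NP   <
    [0,1] "city" : NP\S
    [1,2] "liked" : NP\(NP\S)
  [2,3] "near" : S\NP

[0,1] NP\S  lex  "city"
[1,2] NP\(NP\S)  lex  "liked"
[0,2] NP  <  k=1
[2,3] S\NP  lex  "near"
[0,3] S  <  k=2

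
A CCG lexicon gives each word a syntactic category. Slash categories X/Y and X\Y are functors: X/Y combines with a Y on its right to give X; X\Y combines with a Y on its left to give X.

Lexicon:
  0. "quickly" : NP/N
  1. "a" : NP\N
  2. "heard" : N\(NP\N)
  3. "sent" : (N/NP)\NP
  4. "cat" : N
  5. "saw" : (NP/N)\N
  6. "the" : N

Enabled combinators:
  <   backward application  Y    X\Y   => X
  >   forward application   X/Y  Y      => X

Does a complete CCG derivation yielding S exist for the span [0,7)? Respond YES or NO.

NO

NP/N NP\N N\(NP\N) (N/NP)\NP N (NP/N)\N N
CKY chart[0,7] = {N}; S ∉ chart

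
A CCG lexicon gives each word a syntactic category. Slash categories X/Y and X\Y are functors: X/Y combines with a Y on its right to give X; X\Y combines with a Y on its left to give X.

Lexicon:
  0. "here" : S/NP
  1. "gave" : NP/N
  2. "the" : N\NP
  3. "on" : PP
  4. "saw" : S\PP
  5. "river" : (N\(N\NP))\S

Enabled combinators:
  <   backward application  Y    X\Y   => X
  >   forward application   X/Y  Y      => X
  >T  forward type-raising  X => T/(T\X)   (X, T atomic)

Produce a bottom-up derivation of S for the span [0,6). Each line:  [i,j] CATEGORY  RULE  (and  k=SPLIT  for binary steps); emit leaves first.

[0,1] S/NP  lex  "here"
[1,2] NP/N  lex  "gave"
[2,3] N\NP  lex  "the"
[3,4] PP  lex  "on"
[3,4] S/(S\PP)  >T
[4,5] S\PP  lex  "saw"
[3,5] S  >  k=4
[5,6] (N\(N\NP))\S  lex  "river"
[3,6] N\(N\NP)  <  k=5
[2,6] N  <  k=3
[1,6] NP  >  k=2
[0,6] S  >  k=1

[0,6] S   >
  [0,1] "here" : S/NP
  [1,6] NP   >
    [1,2] "gave" : NP/N
    [2,6] N   <
      [2,3] "the" : N\NP
      [3,6] N\(N\NP)   <
        [3,5] S   >
          [3,4] S/(S\PP)   >T
            [3,4] "on" : PP
          [4,5] "saw" : S\PP
        [5,6] "river" : (N\(N\NP))\S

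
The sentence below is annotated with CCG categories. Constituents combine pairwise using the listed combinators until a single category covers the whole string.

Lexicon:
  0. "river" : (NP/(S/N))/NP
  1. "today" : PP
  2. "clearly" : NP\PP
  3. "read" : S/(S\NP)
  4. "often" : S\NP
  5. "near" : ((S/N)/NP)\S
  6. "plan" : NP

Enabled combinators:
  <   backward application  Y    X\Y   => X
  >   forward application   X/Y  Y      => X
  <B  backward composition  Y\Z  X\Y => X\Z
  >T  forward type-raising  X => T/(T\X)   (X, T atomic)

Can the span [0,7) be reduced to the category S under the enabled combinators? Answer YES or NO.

(NP/(S/N))/NP PP NP\PP S/(S\NP) S\NP ((S/N)/NP)\S NP
CKY chart[0,7] = {N/(N\NP), NP, NP/(NP\NP), PP/(PP\NP), S/(S\NP)}; S ∉ chart

NO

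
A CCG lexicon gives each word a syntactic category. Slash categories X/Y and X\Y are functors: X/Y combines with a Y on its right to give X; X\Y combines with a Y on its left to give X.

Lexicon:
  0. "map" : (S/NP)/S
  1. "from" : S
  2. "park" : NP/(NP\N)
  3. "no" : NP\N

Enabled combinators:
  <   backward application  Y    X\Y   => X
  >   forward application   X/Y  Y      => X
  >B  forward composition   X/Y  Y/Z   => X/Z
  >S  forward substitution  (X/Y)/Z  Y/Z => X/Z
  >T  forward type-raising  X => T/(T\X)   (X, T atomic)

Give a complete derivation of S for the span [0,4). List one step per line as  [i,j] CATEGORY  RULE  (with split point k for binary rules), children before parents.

[0,4] S   >
  [0,2] S/NP   >
    [0,1] "map" : (S/NP)/S
    [1,2] "from" : S
  [2,4] NP   >
    [2,3] "park" : NP/(NP\N)
    [3,4] "no" : NP\N

[0,1] (S/NP)/S  lex  "map"
[1,2] S  lex  "from"
[0,2] S/NP  >  k=1
[2,3] NP/(NP\N)  lex  "park"
[3,4] NP\N  lex  "no"
[2,4] NP  >  k=3
[0,4] S  >  k=2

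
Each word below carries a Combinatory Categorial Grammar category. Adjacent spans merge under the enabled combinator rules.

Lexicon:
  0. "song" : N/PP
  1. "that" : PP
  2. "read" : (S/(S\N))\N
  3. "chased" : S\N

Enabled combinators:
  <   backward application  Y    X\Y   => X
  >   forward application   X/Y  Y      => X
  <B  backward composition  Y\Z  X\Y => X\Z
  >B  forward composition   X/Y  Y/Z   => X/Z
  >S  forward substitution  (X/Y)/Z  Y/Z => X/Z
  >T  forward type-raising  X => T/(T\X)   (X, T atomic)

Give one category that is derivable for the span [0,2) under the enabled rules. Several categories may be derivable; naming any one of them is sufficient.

N

[0,4] S   >
  [0,3] S/(S\N)   <
    [0,2] N   >
      [0,1] "song" : N/PP
      [1,2] "that" : PP
    [2,3] "read" : (S/(S\N))\N
  [3,4] "chased" : S\N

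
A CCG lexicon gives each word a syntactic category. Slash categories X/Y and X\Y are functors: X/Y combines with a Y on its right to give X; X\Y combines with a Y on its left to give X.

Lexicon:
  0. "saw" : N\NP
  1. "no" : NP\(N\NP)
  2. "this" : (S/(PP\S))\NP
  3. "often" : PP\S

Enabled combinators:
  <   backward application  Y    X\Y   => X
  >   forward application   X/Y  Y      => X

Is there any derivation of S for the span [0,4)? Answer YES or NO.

YES

[0,4] S   >
  [0,3] S/(PP\S)   <
    [0,2] NP   <
      [0,1] "saw" : N\NP
      [1,2] "no" : NP\(N\NP)
    [2,3] "this" : (S/(PP\S))\NP
  [3,4] "often" : PP\S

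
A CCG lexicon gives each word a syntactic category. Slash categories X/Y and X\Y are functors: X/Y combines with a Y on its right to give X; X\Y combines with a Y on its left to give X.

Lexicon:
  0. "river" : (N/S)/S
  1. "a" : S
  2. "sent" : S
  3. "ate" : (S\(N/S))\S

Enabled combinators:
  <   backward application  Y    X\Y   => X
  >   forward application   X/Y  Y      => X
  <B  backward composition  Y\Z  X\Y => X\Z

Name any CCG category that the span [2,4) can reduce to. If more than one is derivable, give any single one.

S\(N/S)

[0,4] S   <
  [0,2] N/S   >
    [0,1] "river" : (N/S)/S
    [1,2] "a" : S
  [2,4] S\(N/S)   <
    [2,3] "sent" : S
    [3,4] "ate" : (S\(N/S))\S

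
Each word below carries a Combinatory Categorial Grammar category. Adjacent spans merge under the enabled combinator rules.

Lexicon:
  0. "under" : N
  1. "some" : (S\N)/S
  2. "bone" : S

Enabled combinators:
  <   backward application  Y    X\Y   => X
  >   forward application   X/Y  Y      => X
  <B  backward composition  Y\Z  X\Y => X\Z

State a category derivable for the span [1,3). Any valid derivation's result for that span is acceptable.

[0,3] S   <
  [0,1] "under" : N
  [1,3] S\N   >
    [1,2] "some" : (S\N)/S
    [2,3] "bone" : S

S\N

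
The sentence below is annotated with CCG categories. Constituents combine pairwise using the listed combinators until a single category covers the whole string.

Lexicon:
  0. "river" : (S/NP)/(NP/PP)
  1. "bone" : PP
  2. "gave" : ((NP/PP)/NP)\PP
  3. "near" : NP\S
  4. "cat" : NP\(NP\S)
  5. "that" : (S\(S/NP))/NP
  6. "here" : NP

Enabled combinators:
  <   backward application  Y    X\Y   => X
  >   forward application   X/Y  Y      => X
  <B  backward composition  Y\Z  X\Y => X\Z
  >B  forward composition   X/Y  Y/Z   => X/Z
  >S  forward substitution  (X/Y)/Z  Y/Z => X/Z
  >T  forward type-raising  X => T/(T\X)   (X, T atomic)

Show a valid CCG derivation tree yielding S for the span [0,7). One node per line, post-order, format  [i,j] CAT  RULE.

[0,7] S   <
  [0,5] S/NP   >
    [0,1] "river" : (S/NP)/(NP/PP)
    [1,5] NP/PP   >
      [1,3] (NP/PP)/NP   <
        [1,2] "bone" : PP
        [2,3] "gave" : ((NP/PP)/NP)\PP
      [3,5] NP   <
        [3,4] "near" : NP\S
        [4,5] "cat" : NP\(NP\S)
  [5,7] S\(S/NP)   >
    [5,6] "that" : (S\(S/NP))/NP
    [6,7] "here" : NP

[0,1] (S/NP)/(NP/PP)  lex  "river"
[1,2] PP  lex  "bone"
[2,3] ((NP/PP)/NP)\PP  lex  "gave"
[1,3] (NP/PP)/NP  <  k=2
[3,4] NP\S  lex  "near"
[4,5] NP\(NP\S)  lex  "cat"
[3,5] NP  <  k=4
[1,5] NP/PP  >  k=3
[0,5] S/NP  >  k=1
[5,6] (S\(S/NP))/NP  lex  "that"
[6,7] NP  lex  "here"
[5,7] S\(S/NP)  >  k=6
[0,7] S  <  k=5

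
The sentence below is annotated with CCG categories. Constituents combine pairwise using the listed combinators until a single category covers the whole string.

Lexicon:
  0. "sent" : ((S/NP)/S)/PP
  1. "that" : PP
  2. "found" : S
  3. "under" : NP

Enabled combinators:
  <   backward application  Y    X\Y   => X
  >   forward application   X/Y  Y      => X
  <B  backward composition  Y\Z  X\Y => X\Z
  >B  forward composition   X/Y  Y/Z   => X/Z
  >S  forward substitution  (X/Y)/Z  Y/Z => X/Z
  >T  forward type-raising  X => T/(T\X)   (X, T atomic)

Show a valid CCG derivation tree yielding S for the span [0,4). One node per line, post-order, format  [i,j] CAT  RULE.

[0,4] S   >
  [0,3] S/NP   >
    [0,2] (S/NP)/S   >
      [0,1] "sent" : ((S/NP)/S)/PP
      [1,2] "that" : PP
    [2,3] "found" : S
  [3,4] "under" : NP

[0,1] ((S/NP)/S)/PP  lex  "sent"
[1,2] PP  lex  "that"
[0,2] (S/NP)/S  >  k=1
[2,3] S  lex  "found"
[0,3] S/NP  >  k=2
[3,4] NP  lex  "under"
[0,4] S  >  k=3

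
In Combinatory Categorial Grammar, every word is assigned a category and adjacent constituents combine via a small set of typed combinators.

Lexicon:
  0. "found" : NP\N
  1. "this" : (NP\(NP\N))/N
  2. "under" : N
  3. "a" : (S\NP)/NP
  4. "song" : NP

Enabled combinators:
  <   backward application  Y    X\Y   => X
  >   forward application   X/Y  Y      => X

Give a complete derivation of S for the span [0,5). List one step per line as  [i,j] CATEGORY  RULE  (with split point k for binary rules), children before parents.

[0,1] NP\N  lex  "found"
[1,2] (NP\(NP\N))/N  lex  "this"
[2,3] N  lex  "under"
[1,3] NP\(NP\N)  >  k=2
[0,3] NP  <  k=1
[3,4] (S\NP)/NP  lex  "a"
[4,5] NP  lex  "song"
[3,5] S\NP  >  k=4
[0,5] S  <  k=3

[0,5] S   <
  [0,3] NP   <
    [0,1] "found" : NP\N
    [1,3] NP\(NP\N)   >
      [1,2] "this" : (NP\(NP\N))/N
      [2,3] "under" : N
  [3,5] S\NP   >
    [3,4] "a" : (S\NP)/NP
    [4,5] "song" : NP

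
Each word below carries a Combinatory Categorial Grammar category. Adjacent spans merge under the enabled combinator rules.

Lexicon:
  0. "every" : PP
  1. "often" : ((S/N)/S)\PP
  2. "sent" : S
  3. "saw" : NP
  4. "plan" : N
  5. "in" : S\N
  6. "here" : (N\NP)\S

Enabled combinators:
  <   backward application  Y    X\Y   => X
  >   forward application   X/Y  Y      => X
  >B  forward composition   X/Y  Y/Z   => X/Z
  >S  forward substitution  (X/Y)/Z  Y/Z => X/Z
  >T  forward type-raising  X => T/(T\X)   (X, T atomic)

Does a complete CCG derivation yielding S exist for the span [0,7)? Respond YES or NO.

[0,7] S   >
  [0,3] S/N   >
    [0,2] (S/N)/S   <
      [0,1] "every" : PP
      [1,2] "often" : ((S/N)/S)\PP
    [2,3] "sent" : S
  [3,7] N   <
    [3,4] "saw" : NP
    [4,7] N\NP   <
      [4,6] S   >
        [4,5] S/(S\N)   >T
          [4,5] "plan" : N
        [5,6] "in" : S\N
      [6,7] "here" : (N\NP)\S

YES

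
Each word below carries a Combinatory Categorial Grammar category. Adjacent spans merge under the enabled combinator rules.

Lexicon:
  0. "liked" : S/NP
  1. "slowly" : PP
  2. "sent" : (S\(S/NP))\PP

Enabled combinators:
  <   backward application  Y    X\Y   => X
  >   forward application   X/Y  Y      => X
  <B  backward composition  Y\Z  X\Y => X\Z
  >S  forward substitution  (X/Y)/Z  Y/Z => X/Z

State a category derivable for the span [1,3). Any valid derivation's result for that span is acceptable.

S\(S/NP)

[0,3] S   <
  [0,1] "liked" : S/NP
  [1,3] S\(S/NP)   <
    [1,2] "slowly" : PP
    [2,3] "sent" : (S\(S/NP))\PP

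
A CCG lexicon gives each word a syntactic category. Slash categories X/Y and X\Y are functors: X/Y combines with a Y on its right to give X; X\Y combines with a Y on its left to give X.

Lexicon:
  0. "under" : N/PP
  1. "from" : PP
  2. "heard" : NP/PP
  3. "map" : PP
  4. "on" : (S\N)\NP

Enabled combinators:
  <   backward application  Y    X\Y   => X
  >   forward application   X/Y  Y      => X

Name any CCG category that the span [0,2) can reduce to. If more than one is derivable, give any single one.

[0,5] S   <
  [0,2] N   >
    [0,1] "under" : N/PP
    [1,2] "from" : PP
  [2,5] S\N   <
    [2,4] NP   >
      [2,3] "heard" : NP/PP
      [3,4] "map" : PP
    [4,5] "on" : (S\N)\NP

N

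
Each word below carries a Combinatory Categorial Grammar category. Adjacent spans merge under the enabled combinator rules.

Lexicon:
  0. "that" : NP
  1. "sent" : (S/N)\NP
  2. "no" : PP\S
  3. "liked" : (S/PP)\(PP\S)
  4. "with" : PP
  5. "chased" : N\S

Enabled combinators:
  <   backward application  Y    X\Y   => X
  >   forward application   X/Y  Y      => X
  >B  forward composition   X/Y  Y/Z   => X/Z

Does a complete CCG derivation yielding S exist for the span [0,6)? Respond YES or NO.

YES

[0,6] S   >
  [0,2] S/N   <
    [0,1] "that" : NP
    [1,2] "sent" : (S/N)\NP
  [2,6] N   <
    [2,5] S   >
      [2,4] S/PP   <
        [2,3] "no" : PP\S
        [3,4] "liked" : (S/PP)\(PP\S)
      [4,5] "with" : PP
    [5,6] "chased" : N\S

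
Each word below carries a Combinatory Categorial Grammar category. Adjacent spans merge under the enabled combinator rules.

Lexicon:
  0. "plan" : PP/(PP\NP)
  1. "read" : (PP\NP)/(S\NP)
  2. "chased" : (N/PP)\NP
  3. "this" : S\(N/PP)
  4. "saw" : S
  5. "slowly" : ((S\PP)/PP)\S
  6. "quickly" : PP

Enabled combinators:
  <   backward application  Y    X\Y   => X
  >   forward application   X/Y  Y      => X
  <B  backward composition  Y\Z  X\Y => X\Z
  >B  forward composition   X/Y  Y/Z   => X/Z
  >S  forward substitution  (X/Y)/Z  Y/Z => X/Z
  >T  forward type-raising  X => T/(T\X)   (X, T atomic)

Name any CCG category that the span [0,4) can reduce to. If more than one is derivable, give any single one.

PP

[0,7] S   <
  [0,4] PP   >
    [0,1] "plan" : PP/(PP\NP)
    [1,4] PP\NP   >
      [1,2] "read" : (PP\NP)/(S\NP)
      [2,4] S\NP   <B
        [2,3] "chased" : (N/PP)\NP
        [3,4] "this" : S\(N/PP)
  [4,7] S\PP   >
    [4,6] (S\PP)/PP   <
      [4,5] "saw" : S
      [5,6] "slowly" : ((S\PP)/PP)\S
    [6,7] "quickly" : PP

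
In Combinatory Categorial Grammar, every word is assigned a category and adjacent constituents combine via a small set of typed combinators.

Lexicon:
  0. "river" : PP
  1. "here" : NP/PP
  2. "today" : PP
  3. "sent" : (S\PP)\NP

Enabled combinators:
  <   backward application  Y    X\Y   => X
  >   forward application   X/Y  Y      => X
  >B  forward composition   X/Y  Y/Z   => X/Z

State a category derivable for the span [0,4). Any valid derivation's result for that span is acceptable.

[0,4] S   <
  [0,1] "river" : PP
  [1,4] S\PP   <
    [1,3] NP   >
      [1,2] "here" : NP/PP
      [2,3] "today" : PP
    [3,4] "sent" : (S\PP)\NP

S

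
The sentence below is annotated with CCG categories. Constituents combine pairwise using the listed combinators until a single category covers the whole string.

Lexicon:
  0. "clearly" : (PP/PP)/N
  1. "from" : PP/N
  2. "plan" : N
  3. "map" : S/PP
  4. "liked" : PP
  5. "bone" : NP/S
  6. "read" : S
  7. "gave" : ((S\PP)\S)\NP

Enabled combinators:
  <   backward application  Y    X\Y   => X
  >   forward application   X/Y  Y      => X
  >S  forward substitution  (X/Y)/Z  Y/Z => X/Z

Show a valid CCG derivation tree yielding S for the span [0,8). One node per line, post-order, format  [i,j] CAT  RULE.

[0,8] S   <
  [0,3] PP   >
    [0,2] PP/N   >S
      [0,1] "clearly" : (PP/PP)/N
      [1,2] "from" : PP/N
    [2,3] "plan" : N
  [3,8] S\PP   <
    [3,5] S   >
      [3,4] "map" : S/PP
      [4,5] "liked" : PP
    [5,8] (S\PP)\S   <
      [5,7] NP   >
        [5,6] "bone" : NP/S
        [6,7] "read" : S
      [7,8] "gave" : ((S\PP)\S)\NP

[0,1] (PP/PP)/N  lex  "clearly"
[1,2] PP/N  lex  "from"
[0,2] PP/N  >S  k=1
[2,3] N  lex  "plan"
[0,3] PP  >  k=2
[3,4] S/PP  lex  "map"
[4,5] PP  lex  "liked"
[3,5] S  >  k=4
[5,6] NP/S  lex  "bone"
[6,7] S  lex  "read"
[5,7] NP  >  k=6
[7,8] ((S\PP)\S)\NP  lex  "gave"
[5,8] (S\PP)\S  <  k=7
[3,8] S\PP  <  k=5
[0,8] S  <  k=3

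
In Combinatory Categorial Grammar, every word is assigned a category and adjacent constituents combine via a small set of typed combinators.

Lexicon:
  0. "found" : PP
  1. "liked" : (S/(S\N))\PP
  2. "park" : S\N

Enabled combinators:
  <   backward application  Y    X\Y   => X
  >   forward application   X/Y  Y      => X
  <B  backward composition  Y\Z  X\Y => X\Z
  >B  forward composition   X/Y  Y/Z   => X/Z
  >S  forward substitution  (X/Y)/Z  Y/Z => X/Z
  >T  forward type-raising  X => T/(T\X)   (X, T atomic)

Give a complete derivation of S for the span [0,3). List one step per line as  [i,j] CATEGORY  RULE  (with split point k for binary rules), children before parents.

[0,3] S   >
  [0,2] S/(S\N)   <
    [0,1] "found" : PP
    [1,2] "liked" : (S/(S\N))\PP
  [2,3] "park" : S\N

[0,1] PP  lex  "found"
[1,2] (S/(S\N))\PP  lex  "liked"
[0,2] S/(S\N)  <  k=1
[2,3] S\N  lex  "park"
[0,3] S  >  k=2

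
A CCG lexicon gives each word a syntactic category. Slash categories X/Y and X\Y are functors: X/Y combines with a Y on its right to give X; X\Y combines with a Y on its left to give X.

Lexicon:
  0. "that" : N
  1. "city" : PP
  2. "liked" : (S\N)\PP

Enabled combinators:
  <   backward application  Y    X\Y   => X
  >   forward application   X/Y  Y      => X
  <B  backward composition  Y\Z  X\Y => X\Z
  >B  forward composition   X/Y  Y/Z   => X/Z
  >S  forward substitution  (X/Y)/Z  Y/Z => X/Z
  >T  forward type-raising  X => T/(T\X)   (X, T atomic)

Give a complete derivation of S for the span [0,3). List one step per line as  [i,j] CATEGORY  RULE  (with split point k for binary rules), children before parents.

[0,3] S   >
  [0,1] S/(S\N)   >T
    [0,1] "that" : N
  [1,3] S\N   <
    [1,2] "city" : PP
    [2,3] "liked" : (S\N)\PP

[0,1] N  lex  "that"
[0,1] S/(S\N)  >T
[1,2] PP  lex  "city"
[2,3] (S\N)\PP  lex  "liked"
[1,3] S\N  <  k=2
[0,3] S  >  k=1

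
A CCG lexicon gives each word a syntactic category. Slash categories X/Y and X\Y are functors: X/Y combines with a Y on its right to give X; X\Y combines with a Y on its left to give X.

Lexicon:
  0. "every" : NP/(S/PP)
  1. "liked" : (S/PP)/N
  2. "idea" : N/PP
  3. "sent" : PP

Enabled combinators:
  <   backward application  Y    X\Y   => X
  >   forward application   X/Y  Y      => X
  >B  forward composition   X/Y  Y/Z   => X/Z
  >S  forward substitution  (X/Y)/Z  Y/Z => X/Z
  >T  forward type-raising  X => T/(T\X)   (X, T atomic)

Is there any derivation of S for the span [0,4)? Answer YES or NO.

NO

NP/(S/PP) (S/PP)/N N/PP PP
CKY chart[0,4] = {N/(N\NP), NP, NP/(NP\NP), NP/(N\N), NP/(PP\PP), PP/(PP\NP), S/(S\NP)}; S ∉ chart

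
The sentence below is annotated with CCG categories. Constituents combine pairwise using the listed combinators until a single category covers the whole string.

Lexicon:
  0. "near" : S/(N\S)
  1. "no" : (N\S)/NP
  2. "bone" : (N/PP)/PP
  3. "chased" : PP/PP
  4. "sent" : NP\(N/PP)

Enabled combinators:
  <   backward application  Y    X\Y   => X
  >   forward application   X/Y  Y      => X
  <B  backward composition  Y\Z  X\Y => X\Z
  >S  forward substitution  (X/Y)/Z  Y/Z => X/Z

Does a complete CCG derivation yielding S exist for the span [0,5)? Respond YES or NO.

[0,5] S   >
  [0,1] "near" : S/(N\S)
  [1,5] N\S   >
    [1,2] "no" : (N\S)/NP
    [2,5] NP   <
      [2,4] N/PP   >S
        [2,3] "bone" : (N/PP)/PP
        [3,4] "chased" : PP/PP
      [4,5] "sent" : NP\(N/PP)

YES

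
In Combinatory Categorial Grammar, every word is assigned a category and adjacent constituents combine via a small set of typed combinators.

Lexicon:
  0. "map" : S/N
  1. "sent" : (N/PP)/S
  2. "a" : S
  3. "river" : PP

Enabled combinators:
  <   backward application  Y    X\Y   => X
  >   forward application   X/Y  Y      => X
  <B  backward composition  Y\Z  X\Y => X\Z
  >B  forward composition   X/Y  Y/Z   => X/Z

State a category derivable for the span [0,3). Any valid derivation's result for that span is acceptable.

S/PP

[0,4] S   >
  [0,3] S/PP   >B
    [0,1] "map" : S/N
    [1,3] N/PP   >
      [1,2] "sent" : (N/PP)/S
      [2,3] "a" : S
  [3,4] "river" : PP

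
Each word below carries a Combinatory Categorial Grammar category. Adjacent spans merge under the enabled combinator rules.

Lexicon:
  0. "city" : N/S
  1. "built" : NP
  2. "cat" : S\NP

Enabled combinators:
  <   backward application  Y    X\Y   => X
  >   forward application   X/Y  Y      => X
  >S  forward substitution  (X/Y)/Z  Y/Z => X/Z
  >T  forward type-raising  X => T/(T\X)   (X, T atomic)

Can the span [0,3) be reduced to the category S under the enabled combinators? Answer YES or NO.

NO

N/S NP S\NP
CKY chart[0,3] = {N, N/(N\N), NP/(NP\N), PP/(PP\N), S/(S\N)}; S ∉ chart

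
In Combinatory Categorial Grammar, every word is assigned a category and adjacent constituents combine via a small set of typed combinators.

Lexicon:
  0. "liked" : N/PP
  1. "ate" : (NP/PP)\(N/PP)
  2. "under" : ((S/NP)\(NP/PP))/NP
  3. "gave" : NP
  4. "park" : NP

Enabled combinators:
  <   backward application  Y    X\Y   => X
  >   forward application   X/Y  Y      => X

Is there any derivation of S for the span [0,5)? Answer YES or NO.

YES

[0,5] S   >
  [0,4] S/NP   <
    [0,2] NP/PP   <
      [0,1] "liked" : N/PP
      [1,2] "ate" : (NP/PP)\(N/PP)
    [2,4] (S/NP)\(NP/PP)   >
      [2,3] "under" : ((S/NP)\(NP/PP))/NP
      [3,4] "gave" : NP
  [4,5] "park" : NP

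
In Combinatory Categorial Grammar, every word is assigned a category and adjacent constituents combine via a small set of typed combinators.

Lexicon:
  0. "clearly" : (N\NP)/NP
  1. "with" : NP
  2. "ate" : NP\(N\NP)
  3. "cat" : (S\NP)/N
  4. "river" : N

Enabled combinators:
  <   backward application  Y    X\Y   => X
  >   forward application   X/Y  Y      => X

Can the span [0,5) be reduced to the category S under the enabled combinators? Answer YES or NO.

YES

[0,5] S   <
  [0,3] NP   <
    [0,2] N\NP   >
      [0,1] "clearly" : (N\NP)/NP
      [1,2] "with" : NP
    [2,3] "ate" : NP\(N\NP)
  [3,5] S\NP   >
    [3,4] "cat" : (S\NP)/N
    [4,5] "river" : N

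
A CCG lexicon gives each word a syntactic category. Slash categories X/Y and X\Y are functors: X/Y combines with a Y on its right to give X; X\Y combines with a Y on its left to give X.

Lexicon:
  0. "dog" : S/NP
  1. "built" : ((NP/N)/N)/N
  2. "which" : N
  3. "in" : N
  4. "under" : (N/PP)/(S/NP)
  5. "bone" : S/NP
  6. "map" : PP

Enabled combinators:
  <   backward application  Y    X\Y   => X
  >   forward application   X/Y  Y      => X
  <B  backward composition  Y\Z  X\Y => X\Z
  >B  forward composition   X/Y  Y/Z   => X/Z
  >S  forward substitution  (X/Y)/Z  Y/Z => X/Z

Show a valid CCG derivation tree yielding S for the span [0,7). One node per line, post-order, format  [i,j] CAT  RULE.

[0,7] S   >
  [0,1] "dog" : S/NP
  [1,7] NP   >
    [1,4] NP/N   >
      [1,3] (NP/N)/N   >
        [1,2] "built" : ((NP/N)/N)/N
        [2,3] "which" : N
      [3,4] "in" : N
    [4,7] N   >
      [4,6] N/PP   >
        [4,5] "under" : (N/PP)/(S/NP)
        [5,6] "bone" : S/NP
      [6,7] "map" : PP

[0,1] S/NP  lex  "dog"
[1,2] ((NP/N)/N)/N  lex  "built"
[2,3] N  lex  "which"
[1,3] (NP/N)/N  >  k=2
[3,4] N  lex  "in"
[1,4] NP/N  >  k=3
[4,5] (N/PP)/(S/NP)  lex  "under"
[5,6] S/NP  lex  "bone"
[4,6] N/PP  >  k=5
[6,7] PP  lex  "map"
[4,7] N  >  k=6
[1,7] NP  >  k=4
[0,7] S  >  k=1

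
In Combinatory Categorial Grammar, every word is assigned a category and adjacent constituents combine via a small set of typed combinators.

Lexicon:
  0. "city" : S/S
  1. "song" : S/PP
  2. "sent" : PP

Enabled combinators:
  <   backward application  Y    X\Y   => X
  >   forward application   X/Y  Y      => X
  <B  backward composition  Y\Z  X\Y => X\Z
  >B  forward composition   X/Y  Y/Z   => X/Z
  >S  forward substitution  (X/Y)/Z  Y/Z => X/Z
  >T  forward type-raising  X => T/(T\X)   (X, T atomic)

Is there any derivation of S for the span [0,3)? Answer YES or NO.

[0,3] S   >
  [0,2] S/PP   >B
    [0,1] "city" : S/S
    [1,2] "song" : S/PP
  [2,3] "sent" : PP

YES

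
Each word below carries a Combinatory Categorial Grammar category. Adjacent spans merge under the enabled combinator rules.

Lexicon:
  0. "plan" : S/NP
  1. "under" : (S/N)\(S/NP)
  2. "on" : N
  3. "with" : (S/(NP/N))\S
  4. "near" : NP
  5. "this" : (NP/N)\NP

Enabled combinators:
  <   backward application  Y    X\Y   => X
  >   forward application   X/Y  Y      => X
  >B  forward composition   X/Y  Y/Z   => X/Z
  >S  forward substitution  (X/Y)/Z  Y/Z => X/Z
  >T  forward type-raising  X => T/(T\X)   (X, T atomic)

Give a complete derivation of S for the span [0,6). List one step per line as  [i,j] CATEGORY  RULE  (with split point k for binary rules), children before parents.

[0,6] S   >
  [0,4] S/(NP/N)   <
    [0,3] S   >
      [0,2] S/N   <
        [0,1] "plan" : S/NP
        [1,2] "under" : (S/N)\(S/NP)
      [2,3] "on" : N
    [3,4] "with" : (S/(NP/N))\S
  [4,6] NP/N   <
    [4,5] "near" : NP
    [5,6] "this" : (NP/N)\NP

[0,1] S/NP  lex  "plan"
[1,2] (S/N)\(S/NP)  lex  "under"
[0,2] S/N  <  k=1
[2,3] N  lex  "on"
[0,3] S  >  k=2
[3,4] (S/(NP/N))\S  lex  "with"
[0,4] S/(NP/N)  <  k=3
[4,5] NP  lex  "near"
[5,6] (NP/N)\NP  lex  "this"
[4,6] NP/N  <  k=5
[0,6] S  >  k=4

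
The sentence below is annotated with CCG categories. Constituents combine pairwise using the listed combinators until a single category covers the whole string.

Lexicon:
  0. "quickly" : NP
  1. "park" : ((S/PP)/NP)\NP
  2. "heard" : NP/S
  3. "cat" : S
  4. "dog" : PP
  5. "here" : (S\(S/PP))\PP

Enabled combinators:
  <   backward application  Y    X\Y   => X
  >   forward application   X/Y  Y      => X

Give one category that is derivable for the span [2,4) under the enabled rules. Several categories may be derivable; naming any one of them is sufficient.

NP

[0,6] S   <
  [0,4] S/PP   >
    [0,2] (S/PP)/NP   <
      [0,1] "quickly" : NP
      [1,2] "park" : ((S/PP)/NP)\NP
    [2,4] NP   >
      [2,3] "heard" : NP/S
      [3,4] "cat" : S
  [4,6] S\(S/PP)   <
    [4,5] "dog" : PP
    [5,6] "here" : (S\(S/PP))\PP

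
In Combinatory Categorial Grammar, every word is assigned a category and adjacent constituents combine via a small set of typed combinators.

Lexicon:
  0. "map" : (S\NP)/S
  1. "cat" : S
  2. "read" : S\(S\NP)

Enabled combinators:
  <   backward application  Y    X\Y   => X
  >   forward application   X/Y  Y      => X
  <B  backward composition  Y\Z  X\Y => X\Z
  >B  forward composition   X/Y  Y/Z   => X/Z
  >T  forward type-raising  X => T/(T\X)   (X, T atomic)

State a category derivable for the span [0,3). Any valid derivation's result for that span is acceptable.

[0,3] S   <
  [0,2] S\NP   >
    [0,1] "map" : (S\NP)/S
    [1,2] "cat" : S
  [2,3] "read" : S\(S\NP)

S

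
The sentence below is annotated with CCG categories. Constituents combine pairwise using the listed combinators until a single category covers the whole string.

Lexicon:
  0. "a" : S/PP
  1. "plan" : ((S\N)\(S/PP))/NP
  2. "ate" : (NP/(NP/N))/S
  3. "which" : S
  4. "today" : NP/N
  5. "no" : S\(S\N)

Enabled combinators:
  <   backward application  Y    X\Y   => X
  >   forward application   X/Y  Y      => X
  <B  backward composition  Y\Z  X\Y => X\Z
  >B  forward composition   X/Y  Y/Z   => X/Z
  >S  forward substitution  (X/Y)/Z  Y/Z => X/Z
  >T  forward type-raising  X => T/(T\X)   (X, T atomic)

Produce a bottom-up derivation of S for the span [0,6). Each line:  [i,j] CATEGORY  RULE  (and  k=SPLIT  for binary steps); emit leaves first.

[0,1] S/PP  lex  "a"
[1,2] ((S\N)\(S/PP))/NP  lex  "plan"
[2,3] (NP/(NP/N))/S  lex  "ate"
[3,4] S  lex  "which"
[2,4] NP/(NP/N)  >  k=3
[4,5] NP/N  lex  "today"
[2,5] NP  >  k=4
[1,5] (S\N)\(S/PP)  >  k=2
[0,5] S\N  <  k=1
[5,6] S\(S\N)  lex  "no"
[0,6] S  <  k=5

[0,6] S   <
  [0,5] S\N   <
    [0,1] "a" : S/PP
    [1,5] (S\N)\(S/PP)   >
      [1,2] "plan" : ((S\N)\(S/PP))/NP
      [2,5] NP   >
        [2,4] NP/(NP/N)   >
          [2,3] "ate" : (NP/(NP/N))/S
          [3,4] "which" : S
        [4,5] "today" : NP/N
  [5,6] "no" : S\(S\N)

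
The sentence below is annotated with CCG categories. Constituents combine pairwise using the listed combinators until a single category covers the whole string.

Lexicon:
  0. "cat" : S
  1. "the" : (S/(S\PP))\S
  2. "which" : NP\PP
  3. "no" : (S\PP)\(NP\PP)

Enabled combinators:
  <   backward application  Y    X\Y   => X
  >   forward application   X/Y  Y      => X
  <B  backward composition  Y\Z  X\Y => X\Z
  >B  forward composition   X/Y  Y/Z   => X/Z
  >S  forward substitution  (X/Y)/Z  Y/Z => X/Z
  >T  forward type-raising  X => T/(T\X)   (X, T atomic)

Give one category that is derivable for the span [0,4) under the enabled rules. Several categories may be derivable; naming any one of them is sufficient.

[0,4] S   >
  [0,2] S/(S\PP)   <
    [0,1] "cat" : S
    [1,2] "the" : (S/(S\PP))\S
  [2,4] S\PP   <
    [2,3] "which" : NP\PP
    [3,4] "no" : (S\PP)\(NP\PP)

S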